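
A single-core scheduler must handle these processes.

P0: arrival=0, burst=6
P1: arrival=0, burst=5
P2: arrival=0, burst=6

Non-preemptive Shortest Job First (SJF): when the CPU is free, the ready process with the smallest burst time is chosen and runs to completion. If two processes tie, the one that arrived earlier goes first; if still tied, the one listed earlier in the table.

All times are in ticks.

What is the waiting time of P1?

0

Gantt: | P1 0-5 | P0 5-11 | P2 11-17 |
Completion: P0=11  P1=5  P2=17
Waiting(P1) = turnaround − burst = 5 − 5 = 0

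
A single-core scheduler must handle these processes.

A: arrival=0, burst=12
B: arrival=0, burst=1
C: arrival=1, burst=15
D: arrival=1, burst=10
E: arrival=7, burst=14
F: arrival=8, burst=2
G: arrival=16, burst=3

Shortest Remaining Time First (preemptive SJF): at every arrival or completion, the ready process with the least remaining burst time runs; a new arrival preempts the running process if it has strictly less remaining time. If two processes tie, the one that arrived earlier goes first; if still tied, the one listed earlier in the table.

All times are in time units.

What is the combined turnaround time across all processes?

137

Schedule: | B 0-1 | D 1-8 | F 8-10 | D 10-13 | A 13-16 | G 16-19 | A 19-28 | E 28-42 | C 42-57 |
Completion: A=28  B=1  C=57  D=13  E=42  F=10  G=19
Turnaround (C−A): A=28  B=1  C=56  D=12  E=35  F=2  G=3
Turnaround = completion − arrival: A=28, B=1, C=56, D=12, E=35, F=2, G=3
Total turnaround = 28 + 1 + 56 + 12 + 35 + 2 + 3 = 137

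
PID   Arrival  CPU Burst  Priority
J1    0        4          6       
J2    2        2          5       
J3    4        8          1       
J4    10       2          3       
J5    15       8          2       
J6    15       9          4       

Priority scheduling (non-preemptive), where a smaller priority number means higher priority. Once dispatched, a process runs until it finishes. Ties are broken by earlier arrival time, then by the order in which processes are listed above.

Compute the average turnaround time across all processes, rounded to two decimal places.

9.50

Timeline: | J1 0-4 | J3 4-12 | J4 12-14 | J2 14-16 | J5 16-24 | J6 24-33 |
Completion: J1=4  J2=16  J3=12  J4=14  J5=24  J6=33
Turnaround times: J1=4, J2=14, J3=8, J4=4, J5=9, J6=18
Average turnaround = (4+14+8+4+9+18) / 6 = 57/6 = 9.50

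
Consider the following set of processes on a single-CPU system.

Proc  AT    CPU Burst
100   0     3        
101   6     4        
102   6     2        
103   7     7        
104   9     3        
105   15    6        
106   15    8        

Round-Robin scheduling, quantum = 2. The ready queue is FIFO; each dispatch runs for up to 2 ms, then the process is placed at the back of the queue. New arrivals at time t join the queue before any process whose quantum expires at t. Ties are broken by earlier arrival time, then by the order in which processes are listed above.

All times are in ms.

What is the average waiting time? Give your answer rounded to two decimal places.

Timeline: | 100 0-3 | idle 3-6 | 101 6-8 | 102 8-10 | 103 10-12 | 101 12-14 | 104 14-16 | 103 16-18 | 105 18-20 | 106 20-22 | 104 22-23 | 103 23-25 | 105 25-27 | 106 27-29 | 103 29-30 | 105 30-32 | 106 32-36 |
Completion: 100=3  101=14  102=10  103=30  104=23  105=32  106=36
Waiting times: 100=0, 101=4, 102=2, 103=16, 104=11, 105=11, 106=13
Average waiting = (0+4+2+16+11+11+13) / 7 = 57/7 = 8.14

8.14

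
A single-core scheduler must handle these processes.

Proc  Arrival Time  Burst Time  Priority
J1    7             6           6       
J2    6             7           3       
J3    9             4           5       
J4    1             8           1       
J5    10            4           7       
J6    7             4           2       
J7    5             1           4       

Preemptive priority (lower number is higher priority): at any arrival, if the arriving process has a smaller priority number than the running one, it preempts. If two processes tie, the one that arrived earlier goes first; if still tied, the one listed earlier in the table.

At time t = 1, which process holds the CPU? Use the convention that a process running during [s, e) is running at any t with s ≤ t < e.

J4

Schedule: | idle 0-1 | J4 1-9 | J6 9-13 | J2 13-20 | J7 20-21 | J3 21-25 | J1 25-31 | J5 31-35 |
Completion: J1=31  J2=20  J3=25  J4=9  J5=35  J6=13  J7=21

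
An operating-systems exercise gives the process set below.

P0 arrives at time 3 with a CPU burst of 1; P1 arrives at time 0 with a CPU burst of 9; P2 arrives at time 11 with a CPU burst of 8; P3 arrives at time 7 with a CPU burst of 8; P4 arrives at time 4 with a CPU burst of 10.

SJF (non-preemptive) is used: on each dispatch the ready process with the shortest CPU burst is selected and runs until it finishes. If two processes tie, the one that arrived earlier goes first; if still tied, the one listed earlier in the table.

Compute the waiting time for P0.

Schedule: | P1 0-9 | P0 9-10 | P3 10-18 | P2 18-26 | P4 26-36 |
Completion: P0=10  P1=9  P2=26  P3=18  P4=36
Waiting(P0) = turnaround − burst = 7 − 1 = 6

6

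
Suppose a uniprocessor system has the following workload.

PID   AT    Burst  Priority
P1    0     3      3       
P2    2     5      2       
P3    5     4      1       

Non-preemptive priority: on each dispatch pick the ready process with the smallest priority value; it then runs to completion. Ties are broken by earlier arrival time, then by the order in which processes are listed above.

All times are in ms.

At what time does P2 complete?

8

Schedule: | P1 0-3 | P2 3-8 | P3 8-12 |
Completion: P1=3  P2=8  P3=12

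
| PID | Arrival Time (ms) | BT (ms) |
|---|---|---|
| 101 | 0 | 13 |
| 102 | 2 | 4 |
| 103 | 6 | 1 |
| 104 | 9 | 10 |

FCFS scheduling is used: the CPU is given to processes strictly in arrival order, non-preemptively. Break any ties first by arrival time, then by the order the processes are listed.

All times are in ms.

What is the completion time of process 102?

Schedule: | 101 0-13 | 102 13-17 | 103 17-18 | 104 18-28 |
Completion: 101=13  102=17  103=18  104=28
Turnaround (C−A): 101=13  102=15  103=12  104=19

17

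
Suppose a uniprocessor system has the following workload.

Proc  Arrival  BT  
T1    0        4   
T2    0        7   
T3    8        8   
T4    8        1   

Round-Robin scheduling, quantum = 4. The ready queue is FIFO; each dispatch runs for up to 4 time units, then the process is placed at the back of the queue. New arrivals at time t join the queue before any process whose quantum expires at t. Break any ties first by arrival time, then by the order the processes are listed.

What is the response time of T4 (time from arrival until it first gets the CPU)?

4

Schedule: | T1 0-4 | T2 4-8 | T3 8-12 | T4 12-13 | T2 13-16 | T3 16-20 |
Completion: T1=4  T2=16  T3=20  T4=13
Turnaround (C−A): T1=4  T2=16  T3=12  T4=5
Response(T4) = first start − arrival = 12 − 8 = 4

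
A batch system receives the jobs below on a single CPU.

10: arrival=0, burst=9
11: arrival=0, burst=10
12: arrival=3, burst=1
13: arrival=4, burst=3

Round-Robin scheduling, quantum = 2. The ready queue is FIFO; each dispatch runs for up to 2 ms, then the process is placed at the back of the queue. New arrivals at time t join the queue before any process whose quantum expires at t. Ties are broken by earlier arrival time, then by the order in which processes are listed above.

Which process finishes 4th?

Schedule: | 10 0-2 | 11 2-4 | 10 4-6 | 12 6-7 | 13 7-9 | 11 9-11 | 10 11-13 | 13 13-14 | 11 14-16 | 10 16-18 | 11 18-20 | 10 20-21 | 11 21-23 |
Completion: 10=21  11=23  12=7  13=14
Turnaround (C−A): 10=21  11=23  12=4  13=10
Finish order: 12 → 13 → 10 → 11

11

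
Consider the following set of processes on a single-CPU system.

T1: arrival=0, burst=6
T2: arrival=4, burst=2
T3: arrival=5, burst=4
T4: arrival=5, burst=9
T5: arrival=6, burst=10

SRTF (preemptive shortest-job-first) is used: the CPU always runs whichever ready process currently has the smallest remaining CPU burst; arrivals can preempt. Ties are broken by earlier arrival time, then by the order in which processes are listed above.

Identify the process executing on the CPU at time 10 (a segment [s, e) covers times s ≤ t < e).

T3

Gantt: | T1 0-6 | T2 6-8 | T3 8-12 | T4 12-21 | T5 21-31 |
Completion: T1=6  T2=8  T3=12  T4=21  T5=31
Turnaround (C−A): T1=6  T2=4  T3=7  T4=16  T5=25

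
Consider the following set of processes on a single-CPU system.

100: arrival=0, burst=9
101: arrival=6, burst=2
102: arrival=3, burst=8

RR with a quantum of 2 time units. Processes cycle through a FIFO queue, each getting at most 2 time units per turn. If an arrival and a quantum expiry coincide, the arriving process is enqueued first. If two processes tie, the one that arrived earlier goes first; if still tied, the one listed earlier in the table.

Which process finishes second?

Timeline: | 100 0-4 | 102 4-6 | 100 6-8 | 101 8-10 | 102 10-12 | 100 12-14 | 102 14-16 | 100 16-17 | 102 17-19 |
Completion: 100=17  101=10  102=19
Finish order: 101 → 100 → 102

100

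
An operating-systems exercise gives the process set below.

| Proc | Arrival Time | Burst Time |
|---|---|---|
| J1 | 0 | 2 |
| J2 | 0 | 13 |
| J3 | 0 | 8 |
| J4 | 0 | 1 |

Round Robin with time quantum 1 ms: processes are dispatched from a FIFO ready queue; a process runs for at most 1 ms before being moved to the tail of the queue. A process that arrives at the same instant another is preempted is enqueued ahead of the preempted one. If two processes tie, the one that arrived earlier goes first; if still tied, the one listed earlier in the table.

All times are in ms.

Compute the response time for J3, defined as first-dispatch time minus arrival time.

Gantt: | J1 0-1 | J2 1-2 | J3 2-3 | J4 3-4 | J1 4-5 | J2 5-6 | J3 6-7 | J2 7-8 | J3 8-9 | J2 9-10 | J3 10-11 | J2 11-12 | J3 12-13 | J2 13-14 | J3 14-15 | J2 15-16 | J3 16-17 | J2 17-18 | J3 18-19 | J2 19-24 |
Completion: J1=5  J2=24  J3=19  J4=4
Turnaround (C−A): J1=5  J2=24  J3=19  J4=4
Response(J3) = first start − arrival = 2 − 0 = 2

2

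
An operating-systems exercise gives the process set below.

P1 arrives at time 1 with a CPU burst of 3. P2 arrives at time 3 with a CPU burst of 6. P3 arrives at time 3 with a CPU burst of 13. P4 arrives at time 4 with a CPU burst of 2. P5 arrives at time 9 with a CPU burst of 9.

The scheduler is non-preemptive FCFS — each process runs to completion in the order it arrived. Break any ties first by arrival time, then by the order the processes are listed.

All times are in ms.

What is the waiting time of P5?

16

Schedule: | idle 0-1 | P1 1-4 | P2 4-10 | P3 10-23 | P4 23-25 | P5 25-34 |
Completion: P1=4  P2=10  P3=23  P4=25  P5=34
Turnaround (C−A): P1=3  P2=7  P3=20  P4=21  P5=25
Waiting(P5) = turnaround − burst = 25 − 9 = 16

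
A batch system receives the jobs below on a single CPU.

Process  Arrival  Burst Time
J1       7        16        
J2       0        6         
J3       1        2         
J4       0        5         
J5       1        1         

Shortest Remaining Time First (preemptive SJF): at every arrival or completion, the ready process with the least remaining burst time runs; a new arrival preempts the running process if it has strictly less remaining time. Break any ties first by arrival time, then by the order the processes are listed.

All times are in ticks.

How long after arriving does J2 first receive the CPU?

8

Timeline: | J4 0-1 | J5 1-2 | J3 2-4 | J4 4-8 | J2 8-14 | J1 14-30 |
Completion: J1=30  J2=14  J3=4  J4=8  J5=2
Turnaround (C−A): J1=23  J2=14  J3=3  J4=8  J5=1
Response(J2) = first start − arrival = 8 − 0 = 8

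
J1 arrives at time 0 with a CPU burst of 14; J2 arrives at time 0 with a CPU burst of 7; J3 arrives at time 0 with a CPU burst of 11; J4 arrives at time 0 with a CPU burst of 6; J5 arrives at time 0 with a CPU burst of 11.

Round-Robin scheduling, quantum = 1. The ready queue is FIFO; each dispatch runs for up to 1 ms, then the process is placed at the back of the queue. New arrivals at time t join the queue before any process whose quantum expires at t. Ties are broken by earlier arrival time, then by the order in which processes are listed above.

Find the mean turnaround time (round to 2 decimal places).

40.20

Timeline: | J1 0-1 | J2 1-2 | J3 2-3 | J4 3-4 | J5 4-5 | J1 5-6 | J2 6-7 | J3 7-8 | J4 8-9 | J5 9-10 | J1 10-11 | J2 11-12 | J3 12-13 | J4 13-14 | J5 14-15 | J1 15-16 | J2 16-17 | J3 17-18 | J4 18-19 | J5 19-20 | J1 20-21 | J2 21-22 | J3 22-23 | J4 23-24 | J5 24-25 | J1 25-26 | J2 26-27 | J3 27-28 | J4 28-29 | J5 29-30 | J1 30-31 | J2 31-32 | J3 32-33 | J5 33-34 | J1 34-35 | J3 35-36 | J5 36-37 | J1 37-38 | J3 38-39 | J5 39-40 | J1 40-41 | J3 41-42 | J5 42-43 | J1 43-44 | J3 44-45 | J5 45-46 | J1 46-49 |
Completion: J1=49  J2=32  J3=45  J4=29  J5=46
Turnaround (C−A): J1=49  J2=32  J3=45  J4=29  J5=46
Turnaround times: J1=49, J2=32, J3=45, J4=29, J5=46
Average turnaround = (49+32+45+29+46) / 5 = 201/5 = 40.20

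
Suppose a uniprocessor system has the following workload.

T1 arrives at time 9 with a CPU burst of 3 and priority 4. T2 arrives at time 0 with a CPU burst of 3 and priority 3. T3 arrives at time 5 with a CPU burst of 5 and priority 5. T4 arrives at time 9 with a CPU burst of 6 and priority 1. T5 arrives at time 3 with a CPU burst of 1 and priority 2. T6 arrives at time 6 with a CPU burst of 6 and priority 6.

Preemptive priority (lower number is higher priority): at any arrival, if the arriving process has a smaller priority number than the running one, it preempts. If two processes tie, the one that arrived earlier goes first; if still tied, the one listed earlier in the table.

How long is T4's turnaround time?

Timeline: | T2 0-3 | T5 3-4 | idle 4-5 | T3 5-9 | T4 9-15 | T1 15-18 | T3 18-19 | T6 19-25 |
Completion: T1=18  T2=3  T3=19  T4=15  T5=4  T6=25
Turnaround (C−A): T1=9  T2=3  T3=14  T4=6  T5=1  T6=19
Turnaround(T4) = completion − arrival = 15 − 9 = 6

6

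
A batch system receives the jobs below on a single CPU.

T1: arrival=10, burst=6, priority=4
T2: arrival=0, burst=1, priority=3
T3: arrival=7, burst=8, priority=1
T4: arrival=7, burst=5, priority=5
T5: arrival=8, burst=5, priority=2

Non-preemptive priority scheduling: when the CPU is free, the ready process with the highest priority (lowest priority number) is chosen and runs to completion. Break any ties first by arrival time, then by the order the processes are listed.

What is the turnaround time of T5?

Schedule: | T2 0-1 | idle 1-7 | T3 7-15 | T5 15-20 | T1 20-26 | T4 26-31 |
Completion: T1=26  T2=1  T3=15  T4=31  T5=20
Turnaround(T5) = completion − arrival = 20 − 8 = 12

12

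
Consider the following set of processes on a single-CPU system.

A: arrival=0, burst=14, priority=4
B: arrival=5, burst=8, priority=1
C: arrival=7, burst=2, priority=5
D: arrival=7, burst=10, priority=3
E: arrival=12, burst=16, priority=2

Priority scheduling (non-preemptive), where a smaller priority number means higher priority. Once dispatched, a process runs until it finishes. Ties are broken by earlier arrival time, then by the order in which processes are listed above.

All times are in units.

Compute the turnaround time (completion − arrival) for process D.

Schedule: | A 0-14 | B 14-22 | E 22-38 | D 38-48 | C 48-50 |
Completion: A=14  B=22  C=50  D=48  E=38
Turnaround (C−A): A=14  B=17  C=43  D=41  E=26
Turnaround(D) = completion − arrival = 48 − 7 = 41

41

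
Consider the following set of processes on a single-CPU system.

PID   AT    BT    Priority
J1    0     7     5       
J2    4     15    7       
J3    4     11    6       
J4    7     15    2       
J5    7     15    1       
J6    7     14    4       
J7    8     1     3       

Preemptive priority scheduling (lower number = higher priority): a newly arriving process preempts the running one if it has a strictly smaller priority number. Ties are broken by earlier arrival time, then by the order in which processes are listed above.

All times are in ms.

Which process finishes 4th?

J7

Timeline: | J1 0-7 | J5 7-22 | J4 22-37 | J7 37-38 | J6 38-52 | J3 52-63 | J2 63-78 |
Completion: J1=7  J2=78  J3=63  J4=37  J5=22  J6=52  J7=38
Turnaround (C−A): J1=7  J2=74  J3=59  J4=30  J5=15  J6=45  J7=30
Finish order: J1 → J5 → J4 → J7 → J6 → J3 → J2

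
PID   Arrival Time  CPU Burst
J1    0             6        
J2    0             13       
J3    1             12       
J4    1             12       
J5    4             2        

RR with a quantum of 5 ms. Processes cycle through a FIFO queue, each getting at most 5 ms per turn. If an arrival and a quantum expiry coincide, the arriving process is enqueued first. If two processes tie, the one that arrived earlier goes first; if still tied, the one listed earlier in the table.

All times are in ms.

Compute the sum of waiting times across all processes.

123

Gantt: | J1 0-5 | J2 5-10 | J3 10-15 | J4 15-20 | J5 20-22 | J1 22-23 | J2 23-28 | J3 28-33 | J4 33-38 | J2 38-41 | J3 41-43 | J4 43-45 |
Completion: J1=23  J2=41  J3=43  J4=45  J5=22
Waiting = turnaround − burst: J1=17, J2=28, J3=30, J4=32, J5=16
Total waiting = 17 + 28 + 30 + 32 + 16 = 123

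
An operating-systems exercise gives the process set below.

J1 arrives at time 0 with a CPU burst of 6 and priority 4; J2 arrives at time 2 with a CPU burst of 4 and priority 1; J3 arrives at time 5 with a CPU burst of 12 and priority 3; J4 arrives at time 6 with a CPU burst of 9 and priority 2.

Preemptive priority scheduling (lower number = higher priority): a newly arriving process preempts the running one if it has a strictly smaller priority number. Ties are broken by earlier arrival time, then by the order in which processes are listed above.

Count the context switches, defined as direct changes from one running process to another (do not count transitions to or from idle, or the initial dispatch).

Gantt: | J1 0-2 | J2 2-6 | J4 6-15 | J3 15-27 | J1 27-31 |
Completion: J1=31  J2=6  J3=27  J4=15
Turnaround (C−A): J1=31  J2=4  J3=22  J4=9

4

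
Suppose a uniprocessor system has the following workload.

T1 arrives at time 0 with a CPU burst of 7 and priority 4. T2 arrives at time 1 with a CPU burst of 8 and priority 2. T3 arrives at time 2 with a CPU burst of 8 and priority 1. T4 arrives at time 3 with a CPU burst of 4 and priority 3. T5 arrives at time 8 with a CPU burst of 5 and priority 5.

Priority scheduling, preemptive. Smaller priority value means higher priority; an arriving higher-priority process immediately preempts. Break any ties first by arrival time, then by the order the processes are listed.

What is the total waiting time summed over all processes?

Timeline: | T1 0-1 | T2 1-2 | T3 2-10 | T2 10-17 | T4 17-21 | T1 21-27 | T5 27-32 |
Completion: T1=27  T2=17  T3=10  T4=21  T5=32
Turnaround (C−A): T1=27  T2=16  T3=8  T4=18  T5=24
Waiting = turnaround − burst: T1=20, T2=8, T3=0, T4=14, T5=19
Total waiting = 20 + 8 + 0 + 14 + 19 = 61

61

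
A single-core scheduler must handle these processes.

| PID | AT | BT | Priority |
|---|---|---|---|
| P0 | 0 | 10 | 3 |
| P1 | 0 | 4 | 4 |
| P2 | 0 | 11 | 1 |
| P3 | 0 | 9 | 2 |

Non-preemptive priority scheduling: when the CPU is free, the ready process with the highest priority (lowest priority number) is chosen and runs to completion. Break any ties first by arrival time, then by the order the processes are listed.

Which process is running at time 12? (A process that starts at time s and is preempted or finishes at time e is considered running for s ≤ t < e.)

P3

Timeline: | P2 0-11 | P3 11-20 | P0 20-30 | P1 30-34 |
Completion: P0=30  P1=34  P2=11  P3=20
Turnaround (C−A): P0=30  P1=34  P2=11  P3=20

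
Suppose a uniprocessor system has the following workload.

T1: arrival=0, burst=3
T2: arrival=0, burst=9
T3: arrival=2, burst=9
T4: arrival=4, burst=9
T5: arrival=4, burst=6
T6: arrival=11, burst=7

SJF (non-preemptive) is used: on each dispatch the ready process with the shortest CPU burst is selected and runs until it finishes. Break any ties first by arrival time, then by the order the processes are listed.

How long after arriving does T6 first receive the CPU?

7

Gantt: | T1 0-3 | T2 3-12 | T5 12-18 | T6 18-25 | T3 25-34 | T4 34-43 |
Completion: T1=3  T2=12  T3=34  T4=43  T5=18  T6=25
Turnaround (C−A): T1=3  T2=12  T3=32  T4=39  T5=14  T6=14
Response(T6) = first start − arrival = 18 − 11 = 7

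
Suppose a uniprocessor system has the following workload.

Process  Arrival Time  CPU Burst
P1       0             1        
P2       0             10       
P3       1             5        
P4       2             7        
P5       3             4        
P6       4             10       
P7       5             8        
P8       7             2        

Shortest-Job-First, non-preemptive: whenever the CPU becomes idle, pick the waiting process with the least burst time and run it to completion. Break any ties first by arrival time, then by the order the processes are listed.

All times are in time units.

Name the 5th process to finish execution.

Timeline: | P1 0-1 | P3 1-6 | P5 6-10 | P8 10-12 | P4 12-19 | P7 19-27 | P2 27-37 | P6 37-47 |
Completion: P1=1  P2=37  P3=6  P4=19  P5=10  P6=47  P7=27  P8=12
Turnaround (C−A): P1=1  P2=37  P3=5  P4=17  P5=7  P6=43  P7=22  P8=5
Finish order: P1 → P3 → P5 → P8 → P4 → P7 → P2 → P6

P4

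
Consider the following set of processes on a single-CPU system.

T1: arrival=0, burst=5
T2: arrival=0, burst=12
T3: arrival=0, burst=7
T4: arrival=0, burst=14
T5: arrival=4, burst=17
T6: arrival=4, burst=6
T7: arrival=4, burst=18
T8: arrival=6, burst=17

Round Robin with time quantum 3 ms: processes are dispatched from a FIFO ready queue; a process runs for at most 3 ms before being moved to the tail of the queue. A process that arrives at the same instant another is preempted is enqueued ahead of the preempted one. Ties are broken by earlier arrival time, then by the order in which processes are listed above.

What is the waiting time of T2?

Gantt: | T1 0-3 | T2 3-6 | T3 6-9 | T4 9-12 | T1 12-14 | T5 14-17 | T6 17-20 | T7 20-23 | T8 23-26 | T2 26-29 | T3 29-32 | T4 32-35 | T5 35-38 | T6 38-41 | T7 41-44 | T8 44-47 | T2 47-50 | T3 50-51 | T4 51-54 | T5 54-57 | T7 57-60 | T8 60-63 | T2 63-66 | T4 66-69 | T5 69-72 | T7 72-75 | T8 75-78 | T4 78-80 | T5 80-83 | T7 83-86 | T8 86-89 | T5 89-91 | T7 91-94 | T8 94-96 |
Completion: T1=14  T2=66  T3=51  T4=80  T5=91  T6=41  T7=94  T8=96
Turnaround (C−A): T1=14  T2=66  T3=51  T4=80  T5=87  T6=37  T7=90  T8=90
Waiting(T2) = turnaround − burst = 66 − 12 = 54

54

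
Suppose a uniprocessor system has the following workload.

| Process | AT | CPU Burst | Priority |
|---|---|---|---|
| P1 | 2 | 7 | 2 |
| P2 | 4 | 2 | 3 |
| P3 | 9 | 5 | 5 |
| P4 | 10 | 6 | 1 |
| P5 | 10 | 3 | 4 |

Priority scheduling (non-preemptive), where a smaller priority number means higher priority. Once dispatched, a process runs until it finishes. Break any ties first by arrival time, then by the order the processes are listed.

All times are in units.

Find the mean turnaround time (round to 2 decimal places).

9.40

Gantt: | idle 0-2 | P1 2-9 | P2 9-11 | P4 11-17 | P5 17-20 | P3 20-25 |
Completion: P1=9  P2=11  P3=25  P4=17  P5=20
Turnaround (C−A): P1=7  P2=7  P3=16  P4=7  P5=10
Turnaround times: P1=7, P2=7, P3=16, P4=7, P5=10
Average turnaround = (7+7+16+7+10) / 5 = 47/5 = 9.40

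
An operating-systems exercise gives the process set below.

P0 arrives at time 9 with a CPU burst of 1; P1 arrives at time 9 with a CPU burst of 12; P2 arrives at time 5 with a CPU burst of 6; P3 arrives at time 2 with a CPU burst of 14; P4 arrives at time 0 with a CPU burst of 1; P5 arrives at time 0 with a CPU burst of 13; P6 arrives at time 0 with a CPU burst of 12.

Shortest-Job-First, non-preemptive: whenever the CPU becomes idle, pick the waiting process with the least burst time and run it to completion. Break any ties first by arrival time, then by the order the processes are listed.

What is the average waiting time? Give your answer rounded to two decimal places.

Timeline: | P4 0-1 | P6 1-13 | P0 13-14 | P2 14-20 | P1 20-32 | P5 32-45 | P3 45-59 |
Completion: P0=14  P1=32  P2=20  P3=59  P4=1  P5=45  P6=13
Turnaround (C−A): P0=5  P1=23  P2=15  P3=57  P4=1  P5=45  P6=13
Waiting times: P0=4, P1=11, P2=9, P3=43, P4=0, P5=32, P6=1
Average waiting = (4+11+9+43+0+32+1) / 7 = 100/7 = 14.29

14.29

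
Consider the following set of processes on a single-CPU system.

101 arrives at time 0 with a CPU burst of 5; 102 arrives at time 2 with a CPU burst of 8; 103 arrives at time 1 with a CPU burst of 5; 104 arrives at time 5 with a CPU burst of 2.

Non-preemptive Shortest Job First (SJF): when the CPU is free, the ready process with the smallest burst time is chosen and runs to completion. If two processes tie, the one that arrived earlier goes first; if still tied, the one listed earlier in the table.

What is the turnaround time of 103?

Gantt: | 101 0-5 | 104 5-7 | 103 7-12 | 102 12-20 |
Completion: 101=5  102=20  103=12  104=7
Turnaround(103) = completion − arrival = 12 − 1 = 11

11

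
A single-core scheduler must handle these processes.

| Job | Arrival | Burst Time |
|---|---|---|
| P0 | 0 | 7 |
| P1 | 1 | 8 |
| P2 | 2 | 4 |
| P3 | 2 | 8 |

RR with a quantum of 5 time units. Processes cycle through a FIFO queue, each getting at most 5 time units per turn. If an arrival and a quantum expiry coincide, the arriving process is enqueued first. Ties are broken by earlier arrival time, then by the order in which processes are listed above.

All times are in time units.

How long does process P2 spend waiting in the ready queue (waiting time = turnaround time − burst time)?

8

Timeline: | P0 0-5 | P1 5-10 | P2 10-14 | P3 14-19 | P0 19-21 | P1 21-24 | P3 24-27 |
Completion: P0=21  P1=24  P2=14  P3=27
Turnaround (C−A): P0=21  P1=23  P2=12  P3=25
Waiting(P2) = turnaround − burst = 12 − 4 = 8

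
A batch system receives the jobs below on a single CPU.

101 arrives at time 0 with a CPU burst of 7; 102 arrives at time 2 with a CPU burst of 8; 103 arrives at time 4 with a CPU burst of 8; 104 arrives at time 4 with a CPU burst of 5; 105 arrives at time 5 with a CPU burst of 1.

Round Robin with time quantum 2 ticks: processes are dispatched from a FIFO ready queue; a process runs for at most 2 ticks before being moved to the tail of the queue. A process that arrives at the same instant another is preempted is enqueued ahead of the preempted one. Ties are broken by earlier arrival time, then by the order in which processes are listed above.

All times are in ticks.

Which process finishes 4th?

102

Gantt: | 101 0-2 | 102 2-4 | 101 4-6 | 103 6-8 | 104 8-10 | 102 10-12 | 105 12-13 | 101 13-15 | 103 15-17 | 104 17-19 | 102 19-21 | 101 21-22 | 103 22-24 | 104 24-25 | 102 25-27 | 103 27-29 |
Completion: 101=22  102=27  103=29  104=25  105=13
Finish order: 105 → 101 → 104 → 102 → 103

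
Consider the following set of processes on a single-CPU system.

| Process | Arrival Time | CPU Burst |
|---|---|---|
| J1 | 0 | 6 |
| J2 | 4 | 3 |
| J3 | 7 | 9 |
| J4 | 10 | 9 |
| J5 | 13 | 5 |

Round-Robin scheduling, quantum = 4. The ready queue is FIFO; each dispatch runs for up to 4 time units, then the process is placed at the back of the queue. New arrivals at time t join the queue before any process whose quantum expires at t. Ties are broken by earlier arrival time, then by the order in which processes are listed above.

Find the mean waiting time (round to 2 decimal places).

Gantt: | J1 0-4 | J2 4-7 | J1 7-9 | J3 9-13 | J4 13-17 | J5 17-21 | J3 21-25 | J4 25-29 | J5 29-30 | J3 30-31 | J4 31-32 |
Completion: J1=9  J2=7  J3=31  J4=32  J5=30
Turnaround (C−A): J1=9  J2=3  J3=24  J4=22  J5=17
Waiting times: J1=3, J2=0, J3=15, J4=13, J5=12
Average waiting = (3+0+15+13+12) / 5 = 43/5 = 8.60

8.60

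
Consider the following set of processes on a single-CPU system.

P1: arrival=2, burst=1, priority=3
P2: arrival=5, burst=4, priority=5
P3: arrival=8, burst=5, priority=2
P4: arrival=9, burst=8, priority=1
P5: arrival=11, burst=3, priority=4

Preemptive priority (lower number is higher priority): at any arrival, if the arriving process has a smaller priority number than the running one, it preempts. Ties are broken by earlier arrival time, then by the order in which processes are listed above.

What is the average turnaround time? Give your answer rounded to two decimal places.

11.00

Gantt: | idle 0-2 | P1 2-3 | idle 3-5 | P2 5-8 | P3 8-9 | P4 9-17 | P3 17-21 | P5 21-24 | P2 24-25 |
Completion: P1=3  P2=25  P3=21  P4=17  P5=24
Turnaround (C−A): P1=1  P2=20  P3=13  P4=8  P5=13
Turnaround times: P1=1, P2=20, P3=13, P4=8, P5=13
Average turnaround = (1+20+13+8+13) / 5 = 55/5 = 11.00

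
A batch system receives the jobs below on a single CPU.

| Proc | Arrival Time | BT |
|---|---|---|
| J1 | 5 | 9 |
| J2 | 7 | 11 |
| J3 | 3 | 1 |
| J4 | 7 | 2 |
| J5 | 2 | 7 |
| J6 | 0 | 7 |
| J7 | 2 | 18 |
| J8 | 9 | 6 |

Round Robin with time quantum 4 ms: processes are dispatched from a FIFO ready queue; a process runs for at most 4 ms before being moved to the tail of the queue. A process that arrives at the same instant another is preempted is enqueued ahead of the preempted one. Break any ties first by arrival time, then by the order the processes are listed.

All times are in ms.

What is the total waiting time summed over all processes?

203

Timeline: | J6 0-4 | J5 4-8 | J7 8-12 | J3 12-13 | J6 13-16 | J1 16-20 | J2 20-24 | J4 24-26 | J5 26-29 | J8 29-33 | J7 33-37 | J1 37-41 | J2 41-45 | J8 45-47 | J7 47-51 | J1 51-52 | J2 52-55 | J7 55-61 |
Completion: J1=52  J2=55  J3=13  J4=26  J5=29  J6=16  J7=61  J8=47
Turnaround (C−A): J1=47  J2=48  J3=10  J4=19  J5=27  J6=16  J7=59  J8=38
Waiting = turnaround − burst: J1=38, J2=37, J3=9, J4=17, J5=20, J6=9, J7=41, J8=32
Total waiting = 38 + 37 + 9 + 17 + 20 + 9 + 41 + 32 = 203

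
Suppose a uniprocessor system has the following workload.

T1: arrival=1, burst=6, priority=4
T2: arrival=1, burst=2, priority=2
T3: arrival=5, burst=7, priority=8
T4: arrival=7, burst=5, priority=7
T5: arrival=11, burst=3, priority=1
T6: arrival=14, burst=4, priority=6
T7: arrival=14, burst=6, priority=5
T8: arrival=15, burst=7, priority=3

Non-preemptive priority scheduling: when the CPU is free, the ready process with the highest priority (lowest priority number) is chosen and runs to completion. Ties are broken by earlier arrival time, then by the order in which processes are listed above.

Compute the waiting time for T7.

Schedule: | idle 0-1 | T2 1-3 | T1 3-9 | T4 9-14 | T5 14-17 | T8 17-24 | T7 24-30 | T6 30-34 | T3 34-41 |
Completion: T1=9  T2=3  T3=41  T4=14  T5=17  T6=34  T7=30  T8=24
Turnaround (C−A): T1=8  T2=2  T3=36  T4=7  T5=6  T6=20  T7=16  T8=9
Waiting(T7) = turnaround − burst = 16 − 6 = 10

10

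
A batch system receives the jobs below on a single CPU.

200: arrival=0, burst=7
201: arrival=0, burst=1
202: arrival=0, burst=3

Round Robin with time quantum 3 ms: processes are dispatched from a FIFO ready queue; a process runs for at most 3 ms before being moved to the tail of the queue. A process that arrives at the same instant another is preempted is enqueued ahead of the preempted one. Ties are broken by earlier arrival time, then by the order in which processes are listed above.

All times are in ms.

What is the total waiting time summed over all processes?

Schedule: | 200 0-3 | 201 3-4 | 202 4-7 | 200 7-11 |
Completion: 200=11  201=4  202=7
Turnaround (C−A): 200=11  201=4  202=7
Waiting = turnaround − burst: 200=4, 201=3, 202=4
Total waiting = 4 + 3 + 4 = 11

11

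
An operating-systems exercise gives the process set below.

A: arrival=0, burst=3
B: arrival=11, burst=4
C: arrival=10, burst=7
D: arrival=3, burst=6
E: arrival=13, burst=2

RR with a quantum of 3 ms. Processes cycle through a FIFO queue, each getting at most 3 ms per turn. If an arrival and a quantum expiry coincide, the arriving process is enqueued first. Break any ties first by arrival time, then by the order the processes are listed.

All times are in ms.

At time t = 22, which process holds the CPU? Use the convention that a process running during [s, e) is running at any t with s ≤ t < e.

C

Timeline: | A 0-3 | D 3-9 | idle 9-10 | C 10-13 | B 13-16 | E 16-18 | C 18-21 | B 21-22 | C 22-23 |
Completion: A=3  B=22  C=23  D=9  E=18
Turnaround (C−A): A=3  B=11  C=13  D=6  E=5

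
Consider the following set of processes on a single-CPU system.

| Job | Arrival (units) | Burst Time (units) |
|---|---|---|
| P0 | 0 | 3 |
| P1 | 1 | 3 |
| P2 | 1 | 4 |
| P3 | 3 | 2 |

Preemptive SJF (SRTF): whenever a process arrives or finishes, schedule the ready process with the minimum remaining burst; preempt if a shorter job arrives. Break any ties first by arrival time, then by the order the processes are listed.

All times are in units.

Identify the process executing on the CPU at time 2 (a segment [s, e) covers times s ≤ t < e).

Gantt: | P0 0-3 | P3 3-5 | P1 5-8 | P2 8-12 |
Completion: P0=3  P1=8  P2=12  P3=5
Turnaround (C−A): P0=3  P1=7  P2=11  P3=2

P0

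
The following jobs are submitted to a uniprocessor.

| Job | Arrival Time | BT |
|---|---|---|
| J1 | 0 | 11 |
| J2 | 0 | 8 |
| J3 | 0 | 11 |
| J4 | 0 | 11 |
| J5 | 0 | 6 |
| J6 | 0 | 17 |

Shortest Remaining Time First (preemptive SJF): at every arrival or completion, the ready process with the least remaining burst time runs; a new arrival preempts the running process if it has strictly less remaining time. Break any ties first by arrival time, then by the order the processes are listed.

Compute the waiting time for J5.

0

Schedule: | J5 0-6 | J2 6-14 | J1 14-25 | J3 25-36 | J4 36-47 | J6 47-64 |
Completion: J1=25  J2=14  J3=36  J4=47  J5=6  J6=64
Turnaround (C−A): J1=25  J2=14  J3=36  J4=47  J5=6  J6=64
Waiting(J5) = turnaround − burst = 6 − 6 = 0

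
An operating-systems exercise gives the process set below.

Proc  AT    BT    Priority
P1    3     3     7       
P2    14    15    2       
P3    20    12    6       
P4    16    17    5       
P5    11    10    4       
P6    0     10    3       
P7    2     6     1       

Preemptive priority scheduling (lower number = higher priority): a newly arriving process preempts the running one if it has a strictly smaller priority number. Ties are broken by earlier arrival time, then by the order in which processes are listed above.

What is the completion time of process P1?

Gantt: | P6 0-2 | P7 2-8 | P6 8-14 | P2 14-29 | P6 29-31 | P5 31-41 | P4 41-58 | P3 58-70 | P1 70-73 |
Completion: P1=73  P2=29  P3=70  P4=58  P5=41  P6=31  P7=8
Turnaround (C−A): P1=70  P2=15  P3=50  P4=42  P5=30  P6=31  P7=6

73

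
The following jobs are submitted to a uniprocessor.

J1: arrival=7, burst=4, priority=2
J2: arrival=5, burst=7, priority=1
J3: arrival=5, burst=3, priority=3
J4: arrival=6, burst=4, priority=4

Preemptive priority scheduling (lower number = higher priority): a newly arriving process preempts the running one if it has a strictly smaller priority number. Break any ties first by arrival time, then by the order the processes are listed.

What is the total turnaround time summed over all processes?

47

Gantt: | idle 0-5 | J2 5-12 | J1 12-16 | J3 16-19 | J4 19-23 |
Completion: J1=16  J2=12  J3=19  J4=23
Turnaround (C−A): J1=9  J2=7  J3=14  J4=17
Turnaround = completion − arrival: J1=9, J2=7, J3=14, J4=17
Total turnaround = 9 + 7 + 14 + 17 = 47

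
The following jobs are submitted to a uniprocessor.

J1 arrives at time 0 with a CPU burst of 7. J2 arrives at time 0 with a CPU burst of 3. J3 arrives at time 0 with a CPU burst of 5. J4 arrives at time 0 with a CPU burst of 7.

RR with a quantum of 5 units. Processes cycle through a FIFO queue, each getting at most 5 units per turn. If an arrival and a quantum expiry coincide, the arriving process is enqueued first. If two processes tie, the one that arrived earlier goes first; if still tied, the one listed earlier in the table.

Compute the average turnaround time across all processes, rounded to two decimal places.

15.75

Gantt: | J1 0-5 | J2 5-8 | J3 8-13 | J4 13-18 | J1 18-20 | J4 20-22 |
Completion: J1=20  J2=8  J3=13  J4=22
Turnaround (C−A): J1=20  J2=8  J3=13  J4=22
Turnaround times: J1=20, J2=8, J3=13, J4=22
Average turnaround = (20+8+13+22) / 4 = 63/4 = 15.75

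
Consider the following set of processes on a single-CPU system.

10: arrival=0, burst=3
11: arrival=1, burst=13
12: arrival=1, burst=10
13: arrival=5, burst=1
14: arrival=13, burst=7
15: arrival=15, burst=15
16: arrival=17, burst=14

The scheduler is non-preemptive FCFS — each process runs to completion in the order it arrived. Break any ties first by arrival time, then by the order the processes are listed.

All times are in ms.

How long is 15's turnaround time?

Timeline: | 10 0-3 | 11 3-16 | 12 16-26 | 13 26-27 | 14 27-34 | 15 34-49 | 16 49-63 |
Completion: 10=3  11=16  12=26  13=27  14=34  15=49  16=63
Turnaround(15) = completion − arrival = 49 − 15 = 34

34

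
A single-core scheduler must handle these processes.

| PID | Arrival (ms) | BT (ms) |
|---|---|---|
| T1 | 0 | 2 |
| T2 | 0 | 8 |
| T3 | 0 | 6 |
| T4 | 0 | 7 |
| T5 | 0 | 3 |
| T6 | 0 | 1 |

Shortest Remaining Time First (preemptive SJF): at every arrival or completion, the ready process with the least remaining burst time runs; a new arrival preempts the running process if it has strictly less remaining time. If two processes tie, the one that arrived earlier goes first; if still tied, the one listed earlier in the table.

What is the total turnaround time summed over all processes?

Gantt: | T6 0-1 | T1 1-3 | T5 3-6 | T3 6-12 | T4 12-19 | T2 19-27 |
Completion: T1=3  T2=27  T3=12  T4=19  T5=6  T6=1
Turnaround = completion − arrival: T1=3, T2=27, T3=12, T4=19, T5=6, T6=1
Total turnaround = 3 + 27 + 12 + 19 + 6 + 1 = 68

68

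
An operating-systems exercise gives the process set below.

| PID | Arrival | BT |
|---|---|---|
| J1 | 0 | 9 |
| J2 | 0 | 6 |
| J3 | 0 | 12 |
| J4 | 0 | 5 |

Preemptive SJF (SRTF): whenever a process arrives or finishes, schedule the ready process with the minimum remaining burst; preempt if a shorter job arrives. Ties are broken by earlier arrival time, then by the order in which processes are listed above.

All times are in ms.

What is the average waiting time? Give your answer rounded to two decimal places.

9.00

Gantt: | J4 0-5 | J2 5-11 | J1 11-20 | J3 20-32 |
Completion: J1=20  J2=11  J3=32  J4=5
Turnaround (C−A): J1=20  J2=11  J3=32  J4=5
Waiting times: J1=11, J2=5, J3=20, J4=0
Average waiting = (11+5+20+0) / 4 = 36/4 = 9.00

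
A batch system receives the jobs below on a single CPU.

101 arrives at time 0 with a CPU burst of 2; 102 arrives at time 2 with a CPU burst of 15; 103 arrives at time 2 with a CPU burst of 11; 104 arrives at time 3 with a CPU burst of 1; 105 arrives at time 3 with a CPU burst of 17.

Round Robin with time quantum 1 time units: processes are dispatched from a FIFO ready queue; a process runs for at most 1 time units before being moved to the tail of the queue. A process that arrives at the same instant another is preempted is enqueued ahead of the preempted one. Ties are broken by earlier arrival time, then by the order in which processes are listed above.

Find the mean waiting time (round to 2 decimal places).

Gantt: | 101 0-2 | 102 2-3 | 103 3-4 | 104 4-5 | 105 5-6 | 102 6-7 | 103 7-8 | 105 8-9 | 102 9-10 | 103 10-11 | 105 11-12 | 102 12-13 | 103 13-14 | 105 14-15 | 102 15-16 | 103 16-17 | 105 17-18 | 102 18-19 | 103 19-20 | 105 20-21 | 102 21-22 | 103 22-23 | 105 23-24 | 102 24-25 | 103 25-26 | 105 26-27 | 102 27-28 | 103 28-29 | 105 29-30 | 102 30-31 | 103 31-32 | 105 32-33 | 102 33-34 | 103 34-35 | 105 35-36 | 102 36-37 | 105 37-38 | 102 38-39 | 105 39-40 | 102 40-41 | 105 41-42 | 102 42-43 | 105 43-46 |
Completion: 101=2  102=43  103=35  104=5  105=46
Turnaround (C−A): 101=2  102=41  103=33  104=2  105=43
Waiting times: 101=0, 102=26, 103=22, 104=1, 105=26
Average waiting = (0+26+22+1+26) / 5 = 75/5 = 15.00

15.00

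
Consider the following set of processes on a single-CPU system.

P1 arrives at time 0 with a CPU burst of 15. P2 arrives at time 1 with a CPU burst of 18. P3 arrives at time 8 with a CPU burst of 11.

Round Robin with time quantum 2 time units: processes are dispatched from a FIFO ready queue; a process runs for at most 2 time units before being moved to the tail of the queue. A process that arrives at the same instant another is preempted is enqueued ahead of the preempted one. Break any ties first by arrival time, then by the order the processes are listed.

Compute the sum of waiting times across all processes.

70

Timeline: | P1 0-2 | P2 2-4 | P1 4-6 | P2 6-8 | P1 8-10 | P3 10-12 | P2 12-14 | P1 14-16 | P3 16-18 | P2 18-20 | P1 20-22 | P3 22-24 | P2 24-26 | P1 26-28 | P3 28-30 | P2 30-32 | P1 32-34 | P3 34-36 | P2 36-38 | P1 38-39 | P3 39-40 | P2 40-44 |
Completion: P1=39  P2=44  P3=40
Turnaround (C−A): P1=39  P2=43  P3=32
Waiting = turnaround − burst: P1=24, P2=25, P3=21
Total waiting = 24 + 25 + 21 = 70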